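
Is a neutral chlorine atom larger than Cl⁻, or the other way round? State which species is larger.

Cl⁻

Forming Cl⁻ adds 1 electron to Cl. More electron–electron repulsion in the same shell, with unchanged nuclear charge, lets the cloud expand.
An anion is larger than its parent atom: Cl⁻ > Cl.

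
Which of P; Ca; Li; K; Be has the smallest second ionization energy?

Ca

After 1 electron has been removed, what remains? P⁺ still has 4 valence electrons; Ca⁺ still has 1 valence electron; Li⁺ is the bare [He] core; K⁺ is the bare [Ar] core; Be⁺ still has 1 valence electron.
Core electrons are held far more tightly than valence electrons, so K and Li top the IE_2 order.
Valence configurations: P⁺ [Ne]3s²3p², Ca⁺ [Ar]4s¹, Be⁺ [He]2s¹.
Approximate IE_2 values (kJ/mol): P 1907, Ca 1145, Li 7298, K 3052, Be 1757.
Overall IE_2 order: Ca < Be < P < K < Li.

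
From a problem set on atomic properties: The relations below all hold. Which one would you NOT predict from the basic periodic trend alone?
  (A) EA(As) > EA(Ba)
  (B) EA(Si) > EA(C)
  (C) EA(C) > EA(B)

The general trend: electron affinity increases across a period and decreases down a group.
(A) As (period 4, group 15) vs Ba (period 6, group 2): the stated order agrees with the simple trend.
(B) Si (period 3, group 14) vs C (period 2, group 14): the stated order contradicts the simple trend.
(C) C (period 2, group 14) vs B (period 2, group 13): the stated order agrees with the simple trend.
The exception is (B): Si's larger, more diffuse 3p orbitals accept an added electron slightly more readily than C's compact 2p.

(B)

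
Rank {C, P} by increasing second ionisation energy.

The second ionization energy removes an electron from the +1 ion. For each element: C⁺ still has 3 valence electrons; P⁺ still has 4 valence electrons.
All are still removing valence electrons, so compare the +1 ions as you would atoms: IE_2 generally rises across a period (higher Z_eff) and falls down a group (larger shell), subject to the usual subshell exceptions.
Valence configurations: C⁺ [He]2s²2p¹, P⁺ [Ne]3s²3p².
Approximate IE_2 values (kJ/mol): C 2353, P 1907.
Hence IE_2: P < C.

P < C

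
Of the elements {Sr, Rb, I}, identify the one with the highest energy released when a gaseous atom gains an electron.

I

Rb is in period 5, group 1; Sr is in period 5, group 2; I is in period 5, group 17.
Electron affinity generally becomes more exothermic across a period toward the halogens and less exothermic down a group.
All lie in period 5; the across-period trend (electron affinity increases left to right) applies, with the exception below.
Note the exception: Rb has a higher electron affinity than Sr, contrary to the simple trend — adding an electron to Sr (ns²) has to open a new, higher-energy np subshell, which is unfavourable.
Tabulated electron affinity (kJ/mol): Rb 47, Sr 5, I 295.
The highest energy released when a gaseous atom gains an electron among these belongs to I.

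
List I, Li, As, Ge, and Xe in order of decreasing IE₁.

Xe, I, As, Ge, Li

Li is in period 2, group 1; Ge is in period 4, group 14; As is in period 4, group 15; I is in period 5, group 17; Xe is in period 5, group 18.
Removing the outermost electron gets harder across a period and easier down a group.
Neither a single period nor a single group — weigh both effects.
Ge > Li: the two effects oppose for this pair; the across-period effect wins (762 vs 520 kJ/mol).
As > Ge: both are in period 4; the period trend gives As the larger value.
I > As: the two effects oppose for this pair; the across-period effect wins (1008 vs 947 kJ/mol).
Xe > I: both are in period 5; the period trend gives Xe the larger value.
For reference (kJ/mol): Li 520, Ge 762, As 947, I 1008, Xe 1170.
So from highest to lowest: Xe > I > As > Ge > Li.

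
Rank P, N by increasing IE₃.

After 2 electrons have been removed, what remains? P²⁺ still has 3 valence electrons; N²⁺ still has 3 valence electrons.
All are still removing valence electrons, so compare the +2 ions as you would atoms: IE_3 generally rises across a period (higher Z_eff) and falls down a group (larger shell), subject to the usual subshell exceptions.
Valence configurations: P²⁺ [Ne]3s²3p¹, N²⁺ [He]2s²2p¹.
Approximate IE_3 values (kJ/mol): P 2914, N 4578.
Overall IE_3 order: P < N.

P, N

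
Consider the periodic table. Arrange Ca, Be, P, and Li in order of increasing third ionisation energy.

P < Ca < Li < Be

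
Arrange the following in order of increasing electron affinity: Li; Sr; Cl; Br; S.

Sr, Li, S, Br, Cl

Li is in period 2, group 1; S is in period 3, group 16; Cl is in period 3, group 17; Br is in period 4, group 17; Sr is in period 5, group 2.
Atoms with high Z_eff and room in the valence shell (especially the halogens) have the most exothermic electron affinities.
These span different periods and groups, so the two trends combine.
Li > Sr: period and group pull opposite ways; the down-group shift dominates (60 vs 5 kJ/mol).
S > Li: period and group pull opposite ways; the across-period shift dominates (200 vs 60 kJ/mol).
Br > S: the two effects oppose for this pair; the across-period effect wins (325 vs 200 kJ/mol).
Cl > Br: they share group 17; the group trend gives Cl the larger value.
Tabulated electron affinity (kJ/mol): Li 60, S 200, Cl 349, Br 325, Sr 5.
So from lowest to highest: Sr < Li < S < Br < Cl.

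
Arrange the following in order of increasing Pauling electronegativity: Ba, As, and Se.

Ba, As, Se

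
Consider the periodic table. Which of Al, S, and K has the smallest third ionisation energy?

Al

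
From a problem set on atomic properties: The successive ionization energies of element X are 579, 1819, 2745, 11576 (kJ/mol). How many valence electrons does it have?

Look for the largest jump between consecutive ionization energies: IE4/IE3 ≈ 4.2, far larger than any earlier ratio.
That jump marks the point where a core electron is being removed. So the atom has 3 valence electrons.

3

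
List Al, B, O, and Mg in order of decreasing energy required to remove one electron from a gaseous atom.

O, B, Mg, Al

B is in period 2, group 13; O is in period 2, group 16; Mg is in period 3, group 2; Al is in period 3, group 13.
Across a period the outer electron is held more tightly (higher IE₁); down a group it sits in a higher shell, more shielded, and comes off more easily.
Here both period and group differ, so the two effects have to be weighed against each other.
Mg > Al: this pair runs against the simple trend — see the exception note.
B > Mg: both effects reinforce here, so B is clearly the higher of the two.
O > B: both are in period 2; the period trend gives O the larger value.
Note the exception: Mg has a higher first ionization energy than Al, contrary to the simple trend — Al's single 3p electron is easier to remove than one from Mg's filled 3s².
For reference (kJ/mol): B 801, O 1314, Mg 738, Al 578.
So from highest to lowest: O > B > Mg > Al.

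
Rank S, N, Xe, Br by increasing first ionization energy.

S < Br < Xe < N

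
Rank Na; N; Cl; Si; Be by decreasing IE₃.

Be, Na, N, Cl, Si

IE_3 is the cost of taking one more electron from the +2 cation: Na²⁺ is already 1 electron into the core; N²⁺ still has 3 valence electrons; Cl²⁺ still has 5 valence electrons; Si²⁺ still has 2 valence electrons; Be²⁺ is the bare [He] core.
Breaking into a closed-shell core is much more expensive than removing a leftover valence electron — Na and Be have the largest IE_3 here.
Valence configurations: N²⁺ [He]2s²2p¹, Cl²⁺ [Ne]3s²3p³, Si²⁺ [Ne]3s².
Tabulated IE_3 (kJ/mol): Na 6910, N 4578, Cl 3822, Si 3232, Be 14849.
So the third ionization energies run Si < Cl < N < Na < Be.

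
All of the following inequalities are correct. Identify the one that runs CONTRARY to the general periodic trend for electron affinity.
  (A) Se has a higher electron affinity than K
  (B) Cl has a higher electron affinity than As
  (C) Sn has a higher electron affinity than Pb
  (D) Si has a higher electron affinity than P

The general trend: electron affinity increases across a period and decreases down a group.
(A) Se (period 4, group 16) vs K (period 4, group 1): the stated order agrees with the simple trend.
(B) Cl (period 3, group 17) vs As (period 4, group 15): the stated order agrees with the simple trend.
(C) Sn (period 5, group 14) vs Pb (period 6, group 14): the stated order agrees with the simple trend.
(D) Si (period 3, group 14) vs P (period 3, group 15): the stated order contradicts the simple trend.
The exception is (D): adding an electron to P's half-filled 3p³ is unfavourable, so Si (3p²) has the more exothermic EA.

(D)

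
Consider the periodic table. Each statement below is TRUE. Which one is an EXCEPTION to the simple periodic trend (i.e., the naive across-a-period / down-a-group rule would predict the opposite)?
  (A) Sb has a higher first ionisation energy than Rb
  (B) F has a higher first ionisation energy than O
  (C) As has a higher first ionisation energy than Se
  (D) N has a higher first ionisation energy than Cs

(C)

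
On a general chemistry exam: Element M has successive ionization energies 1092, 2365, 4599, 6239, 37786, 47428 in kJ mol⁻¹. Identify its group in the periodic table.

Look for the largest jump between consecutive ionization energies: IE5/IE4 ≈ 6.1, far larger than any earlier ratio.
That jump marks the point where a core electron is being removed. So the atom has 4 valence electrons.
A main-group element with 4 valence electrons is in group 14.

Group 14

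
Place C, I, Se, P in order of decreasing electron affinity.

I > Se > C > P

Electron affinity generally becomes more exothermic across a period toward the halogens and less exothermic down a group.
These sit on a diagonal, where the across-period and down-group effects partly cancel.
C > P: period and group pull opposite ways; the down-group shift dominates (122 vs 72 kJ/mol).
Se > C: the two effects oppose for this pair; the across-period effect wins (195 vs 122 kJ/mol).
I > Se: period and group pull opposite ways; the across-period shift dominates (295 vs 195 kJ/mol).
For reference (kJ/mol): C 122, P 72, Se 195, I 295.
So from highest to lowest: I > Se > C > P.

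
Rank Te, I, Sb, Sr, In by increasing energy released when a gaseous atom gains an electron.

Sr, In, Sb, Te, I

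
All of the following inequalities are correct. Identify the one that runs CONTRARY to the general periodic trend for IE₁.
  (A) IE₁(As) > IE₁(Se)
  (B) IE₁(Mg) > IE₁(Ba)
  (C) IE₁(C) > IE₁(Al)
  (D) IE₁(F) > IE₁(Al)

The general trend: IE₁ increases across a period and decreases down a group.
(A) As (period 4, group 15) vs Se (period 4, group 16): the stated order contradicts the simple trend.
(B) Mg (period 3, group 2) vs Ba (period 6, group 2): the stated order agrees with the simple trend.
(C) C (period 2, group 14) vs Al (period 3, group 13): the stated order agrees with the simple trend.
(D) F (period 2, group 17) vs Al (period 3, group 13): the stated order agrees with the simple trend.
The exception is (A): Se (4p⁴) ionizes more easily than half-filled As (4p³).

(A)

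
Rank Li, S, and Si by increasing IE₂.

Si, S, Li

Consider each +1 ion: Li⁺ is the bare [He] core; S⁺ still has 5 valence electrons; Si⁺ still has 3 valence electrons.
Pulling an electron out of a noble-gas core costs far more than removing a remaining valence electron, so Li sits at the high end of IE_2.
Valence configurations: S⁺ [Ne]3s²3p³, Si⁺ [Ne]3s²3p¹.
The numbers (kJ/mol): Li 7298, S 2252, Si 1577.
Hence IE_2: Si < S < Li.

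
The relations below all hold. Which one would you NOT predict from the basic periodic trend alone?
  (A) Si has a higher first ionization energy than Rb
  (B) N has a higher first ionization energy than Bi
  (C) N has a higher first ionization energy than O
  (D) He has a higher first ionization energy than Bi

(C)

The general trend: first ionization energy increases across a period and decreases down a group.
(A) Si (period 3, group 14) vs Rb (period 5, group 1): the stated order agrees with the simple trend.
(B) N (period 2, group 15) vs Bi (period 6, group 15): the stated order agrees with the simple trend.
(C) N (period 2, group 15) vs O (period 2, group 16): the stated order contradicts the simple trend.
(D) He (period 1, group 18) vs Bi (period 6, group 15): the stated order agrees with the simple trend.
The exception is (C): pairing an electron in O's 2p⁴ costs repulsion energy, so O ionizes more easily than half-filled N (2p³).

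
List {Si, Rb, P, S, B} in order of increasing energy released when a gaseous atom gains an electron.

B, Rb, P, Si, S

B is in period 2, group 13; Si is in period 3, group 14; P is in period 3, group 15; S is in period 3, group 16; Rb is in period 5, group 1.
Electron affinity generally becomes more exothermic across a period toward the halogens and less exothermic down a group.
These span different periods and groups, so the two trends combine.
Rb > B: this pair runs against the simple trend — see the exception note.
P > Rb: relative to Rb, both the across-period and down-group shifts push P's electron affinity up.
Si > P: this pair runs against the simple trend — see the exception note.
S > Si: both are in period 3; the period trend gives S the larger value.
Note the exception: Rb has a higher electron affinity than B, contrary to the simple trend — B's ns²np¹ configuration gives only a small electron affinity — the sparsely filled np subshell binds an added electron weakly.
Note the exception: Si has a higher electron affinity than P, contrary to the simple trend — adding an electron to P's half-filled 3p³ is unfavourable, so Si (3p²) has the more exothermic EA.
Approximate values (kJ/mol): B 27, Si 134, P 72, S 200, Rb 47.
So from lowest to highest: B < Rb < P < Si < S.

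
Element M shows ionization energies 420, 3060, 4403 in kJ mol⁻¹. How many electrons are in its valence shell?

1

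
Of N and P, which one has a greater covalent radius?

P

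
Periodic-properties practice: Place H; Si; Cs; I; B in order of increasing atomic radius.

H, B, Si, I, Cs

H is in period 1, group 1; B is in period 2, group 13; Si is in period 3, group 14; I is in period 5, group 17; Cs is in period 6, group 1.
Across a period the added protons contract the valence shell; down a group each new principal shell makes the atom larger.
Neither a single period nor a single group — weigh both effects.
B > H: the two effects oppose for this pair; the down-group effect wins (85 vs 32 pm).
Si > B: period and group pull opposite ways; the down-group shift dominates (116 vs 85 pm).
I > Si: the two effects oppose for this pair; the down-group effect wins (133 vs 116 pm).
Cs > I: both effects reinforce here, so Cs is clearly the larger of the two.
For reference (pm): H 32, B 85, Si 116, I 133, Cs 232.
So from smallest to largest: H < B < Si < I < Cs.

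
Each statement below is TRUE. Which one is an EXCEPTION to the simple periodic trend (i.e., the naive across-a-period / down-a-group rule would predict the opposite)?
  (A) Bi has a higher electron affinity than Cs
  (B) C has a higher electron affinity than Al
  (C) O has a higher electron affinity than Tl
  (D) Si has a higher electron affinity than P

The general trend: electron affinity increases across a period and decreases down a group.
(A) Bi (period 6, group 15) vs Cs (period 6, group 1): the stated order agrees with the simple trend.
(B) C (period 2, group 14) vs Al (period 3, group 13): the stated order agrees with the simple trend.
(C) O (period 2, group 16) vs Tl (period 6, group 13): the stated order agrees with the simple trend.
(D) Si (period 3, group 14) vs P (period 3, group 15): the stated order contradicts the simple trend.
The exception is (D): adding an electron to P's half-filled 3p³ is unfavourable, so Si (3p²) has the more exothermic EA.

(D)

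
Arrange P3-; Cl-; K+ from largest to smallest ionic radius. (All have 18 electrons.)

P3- > Cl- > K+

All of these have 18 electrons, so size is governed by nuclear charge alone: the more protons, the stronger the pull on the same electron cloud, and the smaller the ion.
Nuclear charges: K+ (Z=19), Cl- (Z=17), P3- (Z=15).
Largest to smallest: P3- > Cl- > K+.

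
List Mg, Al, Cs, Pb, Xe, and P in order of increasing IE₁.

Removing the outermost electron gets harder across a period and easier down a group.
These span different periods and groups, so the two trends combine.
Al > Cs: both effects reinforce here, so Al is clearly the higher of the two.
Pb > Al: period and group pull opposite ways; the across-period shift dominates (716 vs 578 kJ/mol).
Mg > Pb: period and group pull opposite ways; the down-group shift dominates (738 vs 716 kJ/mol).
P > Mg: both are in period 3; the period trend gives P the larger value.
Xe > P: the two effects oppose for this pair; the across-period effect wins (1170 vs 1012 kJ/mol).
Note the exception: Mg has a higher first ionization energy than Al, contrary to the simple trend — Al's single 3p electron is easier to remove than one from Mg's filled 3s².
Tabulated first ionization energy (kJ/mol): Mg 738, Al 578, P 1012, Xe 1170, Cs 376, Pb 716.
So from lowest to highest: Cs < Al < Pb < Mg < P < Xe.

Cs, Al, Pb, Mg, P, Xe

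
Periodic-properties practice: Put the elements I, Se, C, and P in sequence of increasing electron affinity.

C is in period 2, group 14; P is in period 3, group 15; Se is in period 4, group 16; I is in period 5, group 17.
Electron affinity generally becomes more exothermic across a period toward the halogens and less exothermic down a group.
These sit on a diagonal, where the across-period and down-group effects partly cancel.
C > P: period and group pull opposite ways; the down-group shift dominates (122 vs 72 kJ/mol).
Se > C: period and group pull opposite ways; the across-period shift dominates (195 vs 122 kJ/mol).
I > Se: the two effects oppose for this pair; the across-period effect wins (295 vs 195 kJ/mol).
For reference (kJ/mol): C 122, P 72, Se 195, I 295.
So from lowest to highest: P < C < Se < I.

P < C < Se < I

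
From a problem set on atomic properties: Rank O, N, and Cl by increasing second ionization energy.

Cl, N, O

The second ionization energy removes an electron from the +1 ion. For each element: O⁺ still has 5 valence electrons; N⁺ still has 4 valence electrons; Cl⁺ still has 6 valence electrons.
All are still removing valence electrons, so compare the +1 ions as you would atoms: IE_2 generally rises across a period (higher Z_eff) and falls down a group (larger shell), subject to the usual subshell exceptions.
Valence configurations: O⁺ [He]2s²2p³, N⁺ [He]2s²2p², Cl⁺ [Ne]3s²3p⁴.
The numbers (kJ/mol): O 3388, N 2856, Cl 2298.
So the second ionization energies run Cl < N < O.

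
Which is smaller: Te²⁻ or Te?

Te

Forming Te²⁻ adds 2 electrons to Te. More electron–electron repulsion in the same shell, with unchanged nuclear charge, lets the cloud expand.
An anion is larger than its parent atom: Te²⁻ > Te.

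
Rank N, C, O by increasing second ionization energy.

C < N < O

Consider each +1 ion: N⁺ still has 4 valence electrons; C⁺ still has 3 valence electrons; O⁺ still has 5 valence electrons.
All are still removing valence electrons, so compare the +1 ions as you would atoms: IE_2 generally rises across a period (higher Z_eff) and falls down a group (larger shell), subject to the usual subshell exceptions.
Valence configurations: N⁺ [He]2s²2p², C⁺ [He]2s²2p¹, O⁺ [He]2s²2p³.
Approximate IE_2 values (kJ/mol): N 2856, C 2353, O 3388.
Putting it together, IE_2: C < N < O.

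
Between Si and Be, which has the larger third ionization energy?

Be

IE_3 is the cost of taking one more electron from the +2 cation: Si²⁺ still has 2 valence electrons; Be²⁺ is the bare [He] core.
Core electrons are held far more tightly than valence electrons, so Be tops the IE_3 order.
The numbers (kJ/mol): Si 3232, Be 14849.
So the third ionization energies run Si < Be.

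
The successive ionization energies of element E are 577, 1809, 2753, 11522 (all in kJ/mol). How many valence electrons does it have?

3

Look for the largest jump between consecutive ionization energies: IE4/IE3 ≈ 4.2, far larger than any earlier ratio.
That jump marks the point where a core electron is being removed. So the atom has 3 valence electrons.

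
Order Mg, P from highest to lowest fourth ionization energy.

Mg > P

Consider each +3 ion: Mg³⁺ is already 1 electron into the core; P³⁺ still has 2 valence electrons.
Breaking into a closed-shell core is much more expensive than removing a leftover valence electron — Mg has the largest IE_4 here.
Tabulated IE_4 (kJ/mol): Mg 10543, P 4964.
Putting it together, IE_4: P < Mg.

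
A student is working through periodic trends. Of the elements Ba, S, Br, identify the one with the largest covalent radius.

Ba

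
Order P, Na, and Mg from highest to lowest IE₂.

IE_2 is the cost of taking one more electron from the +1 cation: P⁺ still has 4 valence electrons; Na⁺ is the bare [Ne] core; Mg⁺ still has 1 valence electron.
Pulling an electron out of a noble-gas core costs far more than removing a remaining valence electron, so Na sits at the high end of IE_2.
Valence configurations: P⁺ [Ne]3s²3p², Mg⁺ [Ne]3s¹.
Approximate IE_2 values (kJ/mol): P 1907, Na 4562, Mg 1451.
Hence IE_2: Mg < P < Na.

Na, P, Mg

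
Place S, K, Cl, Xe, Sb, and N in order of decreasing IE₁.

N is in period 2, group 15; S is in period 3, group 16; Cl is in period 3, group 17; K is in period 4, group 1; Sb is in period 5, group 15; Xe is in period 5, group 18.
First ionization energy rises across a period (greater Z_eff holds electrons more tightly) and falls down a group (valence electrons are farther from the nucleus).
These span different periods and groups, so the two trends combine.
Sb > K: the two effects oppose for this pair; the across-period effect wins (831 vs 419 kJ/mol).
S > Sb: relative to Sb, both the across-period and down-group shifts push S's first ionization energy up.
Xe > S: period and group pull opposite ways; the across-period shift dominates (1170 vs 1000 kJ/mol).
Cl > Xe: period and group pull opposite ways; the down-group shift dominates (1251 vs 1170 kJ/mol).
N > Cl: the two effects oppose for this pair; the down-group effect wins (1402 vs 1251 kJ/mol).
Approximate values (kJ/mol): N 1402, S 1000, Cl 1251, K 419, Sb 831, Xe 1170.
So from highest to lowest: N > Cl > Xe > S > Sb > K.

N > Cl > Xe > S > Sb > K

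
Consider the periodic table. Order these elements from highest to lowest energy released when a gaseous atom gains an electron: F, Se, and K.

F, Se, K

Atoms with high Z_eff and room in the valence shell (especially the halogens) have the most exothermic electron affinities.
Neither a single period nor a single group — weigh both effects.
Se > K: Se lies to the right of K in period 4, so the across-period effect alone puts Se higher.
F > Se: both effects reinforce here, so F is clearly the higher of the two.
Tabulated electron affinity (kJ/mol): F 328, K 48, Se 195.
So from highest to lowest: F > Se > K.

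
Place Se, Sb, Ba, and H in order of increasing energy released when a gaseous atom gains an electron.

Ba, H, Sb, Se

H is in period 1, group 1; Se is in period 4, group 16; Sb is in period 5, group 15; Ba is in period 6, group 2.
Atoms with high Z_eff and room in the valence shell (especially the halogens) have the most exothermic electron affinities.
Neither a single period nor a single group — weigh both effects.
H > Ba: period and group pull opposite ways; the down-group shift dominates (73 vs 14 kJ/mol).
Sb > H: period and group pull opposite ways; the across-period shift dominates (103 vs 73 kJ/mol).
Se > Sb: relative to Sb, both the across-period and down-group shifts push Se's electron affinity up.
For reference (kJ/mol): H 73, Se 195, Sb 103, Ba 14.
So from lowest to highest: Ba < H < Sb < Se.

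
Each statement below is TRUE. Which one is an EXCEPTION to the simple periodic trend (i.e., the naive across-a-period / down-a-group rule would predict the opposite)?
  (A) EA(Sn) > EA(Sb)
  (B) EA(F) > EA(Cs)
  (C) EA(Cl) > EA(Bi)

The general trend: electron affinity increases across a period and decreases down a group.
(A) Sn (period 5, group 14) vs Sb (period 5, group 15): the stated order contradicts the simple trend.
(B) F (period 2, group 17) vs Cs (period 6, group 1): the stated order agrees with the simple trend.
(C) Cl (period 3, group 17) vs Bi (period 6, group 15): the stated order agrees with the simple trend.
The exception is (A): adding an electron to Sb's half-filled 5p³ is unfavourable, so Sn has the more exothermic EA.

(A)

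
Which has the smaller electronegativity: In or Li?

Li

Smaller atoms with higher effective nuclear charge are more electronegative.
These span different periods and groups, so the two trends combine.
In > Li: period and group pull opposite ways; the across-period shift dominates (1.78 vs 0.98).
Approximate values (Pauling): Li 0.98, In 1.78.
So Li has the smaller electronegativity (Li < In).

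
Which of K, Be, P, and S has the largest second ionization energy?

K

IE_2 is the cost of taking one more electron from the +1 cation: K⁺ is the bare [Ar] core; Be⁺ still has 1 valence electron; P⁺ still has 4 valence electrons; S⁺ still has 5 valence electrons.
Pulling an electron out of a noble-gas core costs far more than removing a remaining valence electron, so K sits at the high end of IE_2.
Valence configurations: Be⁺ [He]2s¹, P⁺ [Ne]3s²3p², S⁺ [Ne]3s²3p³.
Tabulated IE_2 (kJ/mol): K 3052, Be 1757, P 1907, S 2252.
Overall IE_2 order: Be < P < S < K.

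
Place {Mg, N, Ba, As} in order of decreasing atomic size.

Ba > Mg > As > N

Moving right in a period, electrons are added to the same shell under a stronger nuclear pull, so atoms get smaller; moving down, a new shell is opened and atoms get larger.
These span different periods and groups, so the two trends combine.
As > N: they share group 15; the group trend gives As the larger value.
Mg > As: period and group pull opposite ways; the across-period shift dominates (139 vs 121 pm).
Ba > Mg: they share group 2; the group trend gives Ba the larger value.
Tabulated atomic radius (pm): N 71, Mg 139, As 121, Ba 196.
So from largest to smallest: Ba > Mg > As > N.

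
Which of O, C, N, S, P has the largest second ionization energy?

IE_2 is the cost of taking one more electron from the +1 cation: O⁺ still has 5 valence electrons; C⁺ still has 3 valence electrons; N⁺ still has 4 valence electrons; S⁺ still has 5 valence electrons; P⁺ still has 4 valence electrons.
All are still removing valence electrons, so compare the +1 ions as you would atoms: IE_2 generally rises across a period (higher Z_eff) and falls down a group (larger shell), subject to the usual subshell exceptions.
Valence configurations: O⁺ [He]2s²2p³, C⁺ [He]2s²2p¹, N⁺ [He]2s²2p², S⁺ [Ne]3s²3p³, P⁺ [Ne]3s²3p².
The numbers (kJ/mol): O 3388, C 2353, N 2856, S 2252, P 1907.
So the second ionization energies run P < S < C < N < O.

O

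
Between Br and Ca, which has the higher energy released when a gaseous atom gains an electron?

Br

Ca is in period 4, group 2; Br is in period 4, group 17.
Atoms with high Z_eff and room in the valence shell (especially the halogens) have the most exothermic electron affinities.
All lie in period 4, so electron affinity increases left to right.
So Br has the higher energy released when a gaseous atom gains an electron (Br > Ca).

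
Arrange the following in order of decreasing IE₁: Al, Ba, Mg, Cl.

Mg is in period 3, group 2; Al is in period 3, group 13; Cl is in period 3, group 17; Ba is in period 6, group 2.
Across a period the outer electron is held more tightly (higher IE₁); down a group it sits in a higher shell, more shielded, and comes off more easily.
Here both period and group differ, so the two effects have to be weighed against each other.
Al > Ba: both effects reinforce here, so Al is clearly the higher of the two.
Mg > Al: this pair runs against the simple trend — see the exception note.
Cl > Mg: Cl lies to the right of Mg in period 3, so the across-period effect alone puts Cl higher.
Note the exception: Mg has a higher first ionization energy than Al, contrary to the simple trend — Al's single 3p electron is easier to remove than one from Mg's filled 3s².
Tabulated first ionization energy (kJ/mol): Mg 738, Al 578, Cl 1251, Ba 503.
So from highest to lowest: Cl > Mg > Al > Ba.

Cl, Mg, Al, Ba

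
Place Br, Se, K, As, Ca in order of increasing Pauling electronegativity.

K, Ca, As, Se, Br

K is in period 4, group 1; Ca is in period 4, group 2; As is in period 4, group 15; Se is in period 4, group 16; Br is in period 4, group 17.
Atoms toward the upper right of the periodic table pull bonding electrons most strongly.
All lie in period 4, so electronegativity increases left to right.
So from lowest to highest: K < Ca < As < Se < Br.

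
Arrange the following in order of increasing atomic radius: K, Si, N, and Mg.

N is in period 2, group 15; Mg is in period 3, group 2; Si is in period 3, group 14; K is in period 4, group 1.
Across a period the added protons contract the valence shell; down a group each new principal shell makes the atom larger.
These span different periods and groups, so the two trends combine.
Si > N: relative to N, both the across-period and down-group shifts push Si's atomic radius up.
Mg > Si: Mg lies to the left of Si in period 3, so the across-period effect alone puts Mg larger.
K > Mg: relative to Mg, both the across-period and down-group shifts push K's atomic radius up.
Approximate values (pm): N 71, Mg 139, Si 116, K 196.
So from smallest to largest: N < Si < Mg < K.

N, Si, Mg, K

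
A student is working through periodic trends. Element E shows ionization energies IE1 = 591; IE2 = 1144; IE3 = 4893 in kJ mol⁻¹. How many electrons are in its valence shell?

2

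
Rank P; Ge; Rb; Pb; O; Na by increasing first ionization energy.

Rb < Na < Pb < Ge < P < O

IE₁ increases left→right with effective nuclear charge and decreases top→bottom as the valence shell moves farther out.
Here both period and group differ, so the two effects have to be weighed against each other.
Na > Rb: they share group 1; the group trend gives Na the larger value.
Pb > Na: period and group pull opposite ways; the across-period shift dominates (716 vs 496 kJ/mol).
Ge > Pb: they share group 14; the group trend gives Ge the larger value.
P > Ge: both effects reinforce here, so P is clearly the higher of the two.
O > P: both effects reinforce here, so O is clearly the higher of the two.
Tabulated first ionization energy (kJ/mol): O 1314, Na 496, P 1012, Ge 762, Rb 403, Pb 716.
So from lowest to highest: Rb < Na < Pb < Ge < P < O.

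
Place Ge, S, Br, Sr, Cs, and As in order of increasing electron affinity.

Atoms with high Z_eff and room in the valence shell (especially the halogens) have the most exothermic electron affinities.
These span different periods and groups, so the two trends combine.
Cs > Sr: this pair runs against the simple trend — see the exception note.
As > Cs: both effects reinforce here, so As is clearly the higher of the two.
Ge > As: this pair runs against the simple trend — see the exception note.
S > Ge: relative to Ge, both the across-period and down-group shifts push S's electron affinity up.
Br > S: period and group pull opposite ways; the across-period shift dominates (325 vs 200 kJ/mol).
Note the exception: Cs has a higher electron affinity than Sr, contrary to the simple trend — adding an electron to Sr (ns²) has to open a new, higher-energy np subshell, which is unfavourable.
Note the exception: Ge has a higher electron affinity than As, contrary to the simple trend — adding an electron to As's half-filled 4p³ is unfavourable, so Ge (4p²) has the more exothermic EA.
Tabulated electron affinity (kJ/mol): S 200, Ge 119, As 78, Br 325, Sr 5, Cs 46.
So from lowest to highest: Sr < Cs < As < Ge < S < Br.

Sr < Cs < As < Ge < S < Br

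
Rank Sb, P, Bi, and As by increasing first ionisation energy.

Bi < Sb < As < P

Removing the outermost electron gets harder across a period and easier down a group.
All are in group 15, so first ionization energy increases up the group.
So from lowest to highest: Bi < Sb < As < P.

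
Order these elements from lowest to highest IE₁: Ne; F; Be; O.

Be is in period 2, group 2; O is in period 2, group 16; F is in period 2, group 17; Ne is in period 2, group 18.
Across a period the outer electron is held more tightly (higher IE₁); down a group it sits in a higher shell, more shielded, and comes off more easily.
All lie in period 2, so first ionization energy increases left to right.
So from lowest to highest: Be < O < F < Ne.

Be, O, F, Ne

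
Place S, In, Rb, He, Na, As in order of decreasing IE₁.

He, S, As, In, Na, Rb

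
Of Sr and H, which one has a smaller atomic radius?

H

H is in period 1, group 1; Sr is in period 5, group 2.
Atomic radius shrinks across a period as nuclear charge pulls the same shell inward, and grows down a group as new shells are added.
Neither a single period nor a single group — weigh both effects.
Sr > H: the two effects oppose for this pair; the down-group effect wins (185 vs 32 pm).
For reference (pm): H 32, Sr 185.
So H has the smaller atomic radius (H < Sr).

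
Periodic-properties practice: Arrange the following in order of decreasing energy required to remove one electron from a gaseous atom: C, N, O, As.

N, O, C, As

C is in period 2, group 14; N is in period 2, group 15; O is in period 2, group 16; As is in period 4, group 15.
Removing the outermost electron gets harder across a period and easier down a group.
Neither a single period nor a single group — weigh both effects.
C > As: period and group pull opposite ways; the down-group shift dominates (1086 vs 947 kJ/mol).
O > C: both are in period 2; the period trend gives O the larger value.
N > O: this pair runs against the simple trend — see the exception note.
Note the exception: N has a higher first ionization energy than O, contrary to the simple trend — pairing an electron in O's 2p⁴ costs repulsion energy, so O ionizes more easily than half-filled N (2p³).
Tabulated first ionization energy (kJ/mol): C 1086, N 1402, O 1314, As 947.
So from highest to lowest: N > O > C > As.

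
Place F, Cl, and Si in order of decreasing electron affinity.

F is in period 2, group 17; Si is in period 3, group 14; Cl is in period 3, group 17.
Atoms with high Z_eff and room in the valence shell (especially the halogens) have the most exothermic electron affinities.
These span different periods and groups, so the two trends combine.
F > Si: relative to Si, both the across-period and down-group shifts push F's electron affinity up.
Cl > F: this pair runs against the simple trend — see the exception note.
Note the exception: Cl has a higher electron affinity than F, contrary to the simple trend — F's small 2p subshell makes the incoming electron feel strong e⁻–e⁻ repulsion, so Cl actually releases more energy on gaining an electron.
Approximate values (kJ/mol): F 328, Si 134, Cl 349.
So from highest to lowest: Cl > F > Si.

Cl > F > Si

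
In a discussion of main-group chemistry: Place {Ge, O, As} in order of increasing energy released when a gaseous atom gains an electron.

As < Ge < O

O is in period 2, group 16; Ge is in period 4, group 14; As is in period 4, group 15.
Electron affinity generally becomes more exothermic across a period toward the halogens and less exothermic down a group.
Neither a single period nor a single group — weigh both effects.
Ge > As: this pair runs against the simple trend — see the exception note.
O > Ge: both effects reinforce here, so O is clearly the higher of the two.
Note the exception: Ge has a higher electron affinity than As, contrary to the simple trend — adding an electron to As's half-filled 4p³ is unfavourable, so Ge (4p²) has the more exothermic EA.
For reference (kJ/mol): O 141, Ge 119, As 78.
So from lowest to highest: As < Ge < O.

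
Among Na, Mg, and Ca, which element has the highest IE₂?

Na

IE_2 is the cost of taking one more electron from the +1 cation: Na⁺ is the bare [Ne] core; Mg⁺ still has 1 valence electron; Ca⁺ still has 1 valence electron.
Breaking into a closed-shell core is much more expensive than removing a leftover valence electron — Na has the largest IE_2 here.
Valence configurations: Mg⁺ [Ne]3s¹, Ca⁺ [Ar]4s¹.
Tabulated IE_2 (kJ/mol): Na 4562, Mg 1451, Ca 1145.
Hence IE_2: Ca < Mg < Na.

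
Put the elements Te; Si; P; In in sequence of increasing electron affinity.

Si is in period 3, group 14; P is in period 3, group 15; In is in period 5, group 13; Te is in period 5, group 16.
EA tends to increase across a period and decrease down a group, though the pattern is less regular than for IE or radius.
Here both period and group differ, so the two effects have to be weighed against each other.
P > In: both effects reinforce here, so P is clearly the higher of the two.
Si > P: this pair runs against the simple trend — see the exception note.
Te > Si: period and group pull opposite ways; the across-period shift dominates (190 vs 134 kJ/mol).
Note the exception: Si has a higher electron affinity than P, contrary to the simple trend — adding an electron to P's half-filled 3p³ is unfavourable, so Si (3p²) has the more exothermic EA.
Tabulated electron affinity (kJ/mol): Si 134, P 72, In 29, Te 190.
So from lowest to highest: In < P < Si < Te.

In < P < Si < Te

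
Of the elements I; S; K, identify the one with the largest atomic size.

S is in period 3, group 16; K is in period 4, group 1; I is in period 5, group 17.
Atomic radius shrinks across a period as nuclear charge pulls the same shell inward, and grows down a group as new shells are added.
These span different periods and groups, so the two trends combine.
I > S: period and group pull opposite ways; the down-group shift dominates (133 vs 103 pm).
K > I: the two effects oppose for this pair; the across-period effect wins (196 vs 133 pm).
For reference (pm): S 103, K 196, I 133.
The largest atomic size among these belongs to K.

K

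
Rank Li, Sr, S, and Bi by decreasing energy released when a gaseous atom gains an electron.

Li is in period 2, group 1; S is in period 3, group 16; Sr is in period 5, group 2; Bi is in period 6, group 15.
EA tends to increase across a period and decrease down a group, though the pattern is less regular than for IE or radius.
Neither a single period nor a single group — weigh both effects.
Li > Sr: the two effects oppose for this pair; the down-group effect wins (60 vs 5 kJ/mol).
Bi > Li: the two effects oppose for this pair; the across-period effect wins (91 vs 60 kJ/mol).
S > Bi: both effects reinforce here, so S is clearly the higher of the two.
For reference (kJ/mol): Li 60, S 200, Sr 5, Bi 91.
So from highest to lowest: S > Bi > Li > Sr.

S, Bi, Li, Sr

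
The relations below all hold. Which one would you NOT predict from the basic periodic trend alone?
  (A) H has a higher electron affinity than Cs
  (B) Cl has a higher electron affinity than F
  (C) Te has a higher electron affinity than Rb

The general trend: electron affinity increases across a period and decreases down a group.
(A) H (period 1, group 1) vs Cs (period 6, group 1): the stated order agrees with the simple trend.
(B) Cl (period 3, group 17) vs F (period 2, group 17): the stated order contradicts the simple trend.
(C) Te (period 5, group 16) vs Rb (period 5, group 1): the stated order agrees with the simple trend.
The exception is (B): F's small 2p subshell makes the incoming electron feel strong e⁻–e⁻ repulsion, so Cl actually releases more energy on gaining an electron.

(B)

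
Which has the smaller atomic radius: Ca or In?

Radius decreases left→right (rising Z_eff, same n) and increases top→bottom (higher n).
These span different periods and groups, so the two trends combine.
Ca > In: the two effects oppose for this pair; the across-period effect wins (171 vs 142 pm).
For reference (pm): Ca 171, In 142.
So In has the smaller atomic radius (In < Ca).

In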